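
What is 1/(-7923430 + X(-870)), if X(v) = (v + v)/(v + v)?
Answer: -1/7923429 ≈ -1.2621e-7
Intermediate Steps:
X(v) = 1 (X(v) = (2*v)/((2*v)) = (2*v)*(1/(2*v)) = 1)
1/(-7923430 + X(-870)) = 1/(-7923430 + 1) = 1/(-7923429) = -1/7923429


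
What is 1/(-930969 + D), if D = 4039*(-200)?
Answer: -1/1738769 ≈ -5.7512e-7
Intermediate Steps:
D = -807800
1/(-930969 + D) = 1/(-930969 - 807800) = 1/(-1738769) = -1/1738769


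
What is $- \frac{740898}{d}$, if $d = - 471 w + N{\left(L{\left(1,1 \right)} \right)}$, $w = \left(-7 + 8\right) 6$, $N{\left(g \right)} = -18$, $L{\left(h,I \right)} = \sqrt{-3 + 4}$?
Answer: $\frac{41161}{158} \approx 260.51$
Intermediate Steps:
$L{\left(h,I \right)} = 1$ ($L{\left(h,I \right)} = \sqrt{1} = 1$)
$w = 6$ ($w = 1 \cdot 6 = 6$)
$d = -2844$ ($d = \left(-471\right) 6 - 18 = -2826 - 18 = -2844$)
$- \frac{740898}{d} = - \frac{740898}{-2844} = \left(-740898\right) \left(- \frac{1}{2844}\right) = \frac{41161}{158}$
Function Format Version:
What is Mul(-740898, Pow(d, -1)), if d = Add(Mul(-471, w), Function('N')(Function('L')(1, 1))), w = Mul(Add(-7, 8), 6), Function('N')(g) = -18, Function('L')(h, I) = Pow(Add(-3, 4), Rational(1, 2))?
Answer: Rational(41161, 158) ≈ 260.51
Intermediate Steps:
Function('L')(h, I) = 1 (Function('L')(h, I) = Pow(1, Rational(1, 2)) = 1)
w = 6 (w = Mul(1, 6) = 6)
d = -2844 (d = Add(Mul(-471, 6), -18) = Add(-2826, -18) = -2844)
Mul(-740898, Pow(d, -1)) = Mul(-740898, Pow(-2844, -1)) = Mul(-740898, Rational(-1, 2844)) = Rational(41161, 158)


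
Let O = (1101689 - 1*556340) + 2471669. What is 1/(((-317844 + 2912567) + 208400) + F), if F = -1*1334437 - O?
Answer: -1/1548332 ≈ -6.4586e-7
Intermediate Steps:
O = 3017018 (O = (1101689 - 556340) + 2471669 = 545349 + 2471669 = 3017018)
F = -4351455 (F = -1*1334437 - 1*3017018 = -1334437 - 3017018 = -4351455)
1/(((-317844 + 2912567) + 208400) + F) = 1/(((-317844 + 2912567) + 208400) - 4351455) = 1/((2594723 + 208400) - 4351455) = 1/(2803123 - 4351455) = 1/(-1548332) = -1/1548332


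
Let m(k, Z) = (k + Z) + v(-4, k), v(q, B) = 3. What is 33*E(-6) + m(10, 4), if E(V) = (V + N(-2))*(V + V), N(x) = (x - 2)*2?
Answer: 5561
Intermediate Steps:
N(x) = -4 + 2*x (N(x) = (-2 + x)*2 = -4 + 2*x)
m(k, Z) = 3 + Z + k (m(k, Z) = (k + Z) + 3 = (Z + k) + 3 = 3 + Z + k)
E(V) = 2*V*(-8 + V) (E(V) = (V + (-4 + 2*(-2)))*(V + V) = (V + (-4 - 4))*(2*V) = (V - 8)*(2*V) = (-8 + V)*(2*V) = 2*V*(-8 + V))
33*E(-6) + m(10, 4) = 33*(2*(-6)*(-8 - 6)) + (3 + 4 + 10) = 33*(2*(-6)*(-14)) + 17 = 33*168 + 17 = 5544 + 17 = 5561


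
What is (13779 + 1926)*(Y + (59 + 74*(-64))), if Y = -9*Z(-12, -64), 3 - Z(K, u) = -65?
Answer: -83063745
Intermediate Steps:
Z(K, u) = 68 (Z(K, u) = 3 - 1*(-65) = 3 + 65 = 68)
Y = -612 (Y = -9*68 = -612)
(13779 + 1926)*(Y + (59 + 74*(-64))) = (13779 + 1926)*(-612 + (59 + 74*(-64))) = 15705*(-612 + (59 - 4736)) = 15705*(-612 - 4677) = 15705*(-5289) = -83063745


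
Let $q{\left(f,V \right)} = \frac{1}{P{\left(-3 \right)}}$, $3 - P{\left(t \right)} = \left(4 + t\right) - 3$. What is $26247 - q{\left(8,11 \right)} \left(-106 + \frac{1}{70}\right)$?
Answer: $\frac{9193869}{350} \approx 26268.0$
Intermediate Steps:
$P{\left(t \right)} = 2 - t$ ($P{\left(t \right)} = 3 - \left(\left(4 + t\right) - 3\right) = 3 - \left(1 + t\right) = 2 - t$)
$q{\left(f,V \right)} = \frac{1}{5}$ ($q{\left(f,V \right)} = \frac{1}{2 - -3} = \frac{1}{2 + 3} = \frac{1}{5}$)
$26247 - q{\left(8,11 \right)} \left(-106 + \frac{1}{70}\right) = 26247 - \frac{-106 + \frac{1}{70}}{5} = 26247 - \frac{1}{5} \left(- \frac{7419}{70}\right) = 26247 - - \frac{7419}{350} = 26247 + \frac{7419}{350} = \frac{9193869}{350}$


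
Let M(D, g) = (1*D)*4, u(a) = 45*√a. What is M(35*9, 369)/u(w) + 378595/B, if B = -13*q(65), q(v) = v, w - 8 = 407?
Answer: -75719/169 + 28*√415/415 ≈ -446.67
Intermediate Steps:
w = 415 (w = 8 + 407 = 415)
B = -845 (B = -13*65 = -845)
M(D, g) = 4*D (M(D, g) = D*4 = 4*D)
M(35*9, 369)/u(w) + 378595/B = (4*(35*9))/((45*√415)) + 378595/(-845) = (4*315)*(√415/18675) + 378595*(-1/845) = 1260*(√415/18675) - 75719/169 = 28*√415/415 - 75719/169 = -75719/169 + 28*√415/415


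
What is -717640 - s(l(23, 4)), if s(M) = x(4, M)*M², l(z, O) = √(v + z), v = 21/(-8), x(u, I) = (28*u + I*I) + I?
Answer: -46101577/64 - 163*√326/32 ≈ -7.2043e+5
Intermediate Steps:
x(u, I) = I + I² + 28*u (x(u, I) = (28*u + I²) + I = (I² + 28*u) + I = I + I² + 28*u)
v = -21/8 (v = 21*(-⅛) = -21/8 ≈ -2.6250)
l(z, O) = √(-21/8 + z)
s(M) = M²*(112 + M + M²) (s(M) = (M + M² + 28*4)*M² = (M + M² + 112)*M² = (112 + M + M²)*M² = M²*(112 + M + M²))
-717640 - s(l(23, 4)) = -717640 - (√(-42 + 16*23)/4)²*(112 + √(-42 + 16*23)/4 + (√(-42 + 16*23)/4)²) = -717640 - (√(-42 + 368)/4)²*(112 + √(-42 + 368)/4 + (√(-42 + 368)/4)²) = -717640 - (√326/4)²*(112 + √326/4 + (√326/4)²) = -717640 - 163*(112 + √326/4 + 163/8)/8 = -717640 - 163*(1059/8 + √326/4)/8 = -717640 - (172617/64 + 163*√326/32) = -717640 + (-172617/64 - 163*√326/32) = -46101577/64 - 163*√326/32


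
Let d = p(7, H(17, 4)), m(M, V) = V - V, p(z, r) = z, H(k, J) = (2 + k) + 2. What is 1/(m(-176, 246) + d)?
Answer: ⅐ ≈ 0.14286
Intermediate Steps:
H(k, J) = 4 + k
m(M, V) = 0
d = 7
1/(m(-176, 246) + d) = 1/(0 + 7) = 1/7 = ⅐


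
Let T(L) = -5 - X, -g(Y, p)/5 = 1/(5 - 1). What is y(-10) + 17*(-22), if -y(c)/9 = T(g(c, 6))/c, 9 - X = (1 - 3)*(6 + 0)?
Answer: -1987/5 ≈ -397.40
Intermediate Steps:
g(Y, p) = -5/4 (g(Y, p) = -5/(5 - 1) = -5/4)
X = 21 (X = 9 - (1 - 3)*(6 + 0) = 9 - (-2)*6 = 9 - 1*(-12) = 9 + 12 = 21)
T(L) = -26 (T(L) = -5 - 1*21 = -5 - 21 = -26)
y(c) = 234/c (y(c) = -(-234)/c = 234/c)
y(-10) + 17*(-22) = 234/(-10) + 17*(-22) = 234*(-1/10) - 374 = -117/5 - 374 = -1987/5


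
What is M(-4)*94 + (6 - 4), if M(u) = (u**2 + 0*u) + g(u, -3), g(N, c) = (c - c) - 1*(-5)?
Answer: 1976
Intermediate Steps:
g(N, c) = 5 (g(N, c) = 0 + 5 = 5)
M(u) = 5 + u**2 (M(u) = (u**2 + 0*u) + 5 = (u**2 + 0) + 5 = u**2 + 5 = 5 + u**2)
M(-4)*94 + (6 - 4) = (5 + (-4)**2)*94 + (6 - 4) = (5 + 16)*94 + 2 = 21*94 + 2 = 1974 + 2 = 1976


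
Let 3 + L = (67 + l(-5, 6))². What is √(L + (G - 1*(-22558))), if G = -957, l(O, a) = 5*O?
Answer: √23362 ≈ 152.85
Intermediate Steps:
L = 1761 (L = -3 + (67 + 5*(-5))² = -3 + (67 - 25)² = -3 + 42² = -3 + 1764 = 1761)
√(L + (G - 1*(-22558))) = √(1761 + (-957 - 1*(-22558))) = √(1761 + (-957 + 22558)) = √(1761 + 21601) = √23362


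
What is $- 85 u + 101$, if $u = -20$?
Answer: $1801$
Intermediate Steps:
$- 85 u + 101 = \left(-85\right) \left(-20\right) + 101 = 1700 + 101 = 1801$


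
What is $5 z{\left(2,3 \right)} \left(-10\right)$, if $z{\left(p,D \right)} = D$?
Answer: $-150$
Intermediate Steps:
$5 z{\left(2,3 \right)} \left(-10\right) = 5 \cdot 3 \left(-10\right) = 15 \left(-10\right) = -150$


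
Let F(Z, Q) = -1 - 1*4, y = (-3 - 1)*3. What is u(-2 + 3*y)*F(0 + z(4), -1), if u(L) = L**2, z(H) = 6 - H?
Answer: -7220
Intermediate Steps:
y = -12 (y = -4*3 = -12)
F(Z, Q) = -5 (F(Z, Q) = -1 - 4 = -5)
u(-2 + 3*y)*F(0 + z(4), -1) = (-2 + 3*(-12))**2*(-5) = (-2 - 36)**2*(-5) = (-38)**2*(-5) = 1444*(-5) = -7220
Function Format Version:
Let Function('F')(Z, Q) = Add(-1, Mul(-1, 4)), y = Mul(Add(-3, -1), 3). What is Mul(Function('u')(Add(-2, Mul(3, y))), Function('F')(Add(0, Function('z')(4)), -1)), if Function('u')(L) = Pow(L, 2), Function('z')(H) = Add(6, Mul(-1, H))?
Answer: -7220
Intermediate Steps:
y = -12 (y = Mul(-4, 3) = -12)
Function('F')(Z, Q) = -5 (Function('F')(Z, Q) = Add(-1, -4) = -5)
Mul(Function('u')(Add(-2, Mul(3, y))), Function('F')(Add(0, Function('z')(4)), -1)) = Mul(Pow(Add(-2, Mul(3, -12)), 2), -5) = Mul(Pow(Add(-2, -36), 2), -5) = Mul(Pow(-38, 2), -5) = Mul(1444, -5) = -7220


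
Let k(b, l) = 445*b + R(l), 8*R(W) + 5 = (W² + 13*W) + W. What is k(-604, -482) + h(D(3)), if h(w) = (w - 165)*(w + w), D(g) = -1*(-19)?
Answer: -1969053/8 ≈ -2.4613e+5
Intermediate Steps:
D(g) = 19
R(W) = -5/8 + W²/8 + 7*W/4 (R(W) = -5/8 + ((W² + 13*W) + W)/8 = -5/8 + (W² + 14*W)/8 = -5/8 + (W²/8 + 7*W/4) = -5/8 + W²/8 + 7*W/4)
k(b, l) = -5/8 + 445*b + l²/8 + 7*l/4 (k(b, l) = 445*b + (-5/8 + l²/8 + 7*l/4) = -5/8 + 445*b + l²/8 + 7*l/4)
h(w) = 2*w*(-165 + w) (h(w) = (-165 + w)*(2*w) = 2*w*(-165 + w))
k(-604, -482) + h(D(3)) = (-5/8 + 445*(-604) + (⅛)*(-482)² + (7/4)*(-482)) + 2*19*(-165 + 19) = (-5/8 - 268780 + (⅛)*232324 - 1687/2) + 2*19*(-146) = (-5/8 - 268780 + 58081/2 - 1687/2) - 5548 = -1924669/8 - 5548 = -1969053/8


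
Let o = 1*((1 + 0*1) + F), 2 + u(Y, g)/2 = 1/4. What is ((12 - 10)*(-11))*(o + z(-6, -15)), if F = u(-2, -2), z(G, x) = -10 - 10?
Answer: 495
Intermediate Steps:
u(Y, g) = -7/2 (u(Y, g) = -4 + 2*(1/4) = -4 + 2*(1*(¼)) = -4 + 2*(¼) = -4 + ½ = -7/2)
z(G, x) = -20
F = -7/2 ≈ -3.5000
o = -5/2 (o = 1*((1 + 0*1) - 7/2) = 1*((1 + 0) - 7/2) = 1*(1 - 7/2) = 1*(-5/2) = -5/2 ≈ -2.5000)
((12 - 10)*(-11))*(o + z(-6, -15)) = ((12 - 10)*(-11))*(-5/2 - 20) = (2*(-11))*(-45/2) = -22*(-45/2) = 495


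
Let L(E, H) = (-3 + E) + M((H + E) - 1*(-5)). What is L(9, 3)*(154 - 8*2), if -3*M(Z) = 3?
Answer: 690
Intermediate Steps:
M(Z) = -1 (M(Z) = -⅓*3 = -1)
L(E, H) = -4 + E (L(E, H) = (-3 + E) - 1 = -4 + E)
L(9, 3)*(154 - 8*2) = (-4 + 9)*(154 - 8*2) = 5*(154 - 16) = 5*138 = 690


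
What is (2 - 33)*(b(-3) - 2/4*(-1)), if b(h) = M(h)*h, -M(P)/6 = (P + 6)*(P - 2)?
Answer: 16709/2 ≈ 8354.5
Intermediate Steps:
M(P) = -6*(-2 + P)*(6 + P) (M(P) = -6*(P + 6)*(P - 2) = -6*(6 + P)*(-2 + P) = -6*(-2 + P)*(6 + P))
b(h) = h*(72 - 24*h - 6*h**2) (b(h) = (72 - 24*h - 6*h**2)*h = h*(72 - 24*h - 6*h**2))
(2 - 33)*(b(-3) - 2/4*(-1)) = (2 - 33)*(6*(-3)*(12 - 1*(-3)**2 - 4*(-3)) - 2/4*(-1)) = -31*(6*(-3)*(12 - 1*9 + 12) - 2*1/4*(-1)) = -31*(6*(-3)*(12 - 9 + 12) - 1/2*(-1)) = -31*(6*(-3)*15 + 1/2) = -31*(-270 + 1/2) = -31*(-539/2) = 16709/2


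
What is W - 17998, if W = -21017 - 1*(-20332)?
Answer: -18683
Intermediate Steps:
W = -685 (W = -21017 + 20332 = -685)
W - 17998 = -685 - 17998 = -18683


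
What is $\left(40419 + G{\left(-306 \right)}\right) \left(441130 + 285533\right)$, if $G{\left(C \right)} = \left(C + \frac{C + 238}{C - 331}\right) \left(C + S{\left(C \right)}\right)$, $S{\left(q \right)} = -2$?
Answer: $\frac{1271837244345}{13} \approx 9.7834 \cdot 10^{10}$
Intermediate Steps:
$G{\left(C \right)} = \left(-2 + C\right) \left(C + \frac{238 + C}{-331 + C}\right)$ ($G{\left(C \right)} = \left(C + \frac{C + 238}{C - 331}\right) \left(C - 2\right) = \left(C + \frac{238 + C}{-331 + C}\right) \left(-2 + C\right) = \left(-2 + C\right) \left(C + \frac{238 + C}{-331 + C}\right)$)
$\left(40419 + G{\left(-306 \right)}\right) \left(441130 + 285533\right) = \left(40419 + \frac{-476 + \left(-306\right)^{3} - 332 \left(-306\right)^{2} + 898 \left(-306\right)}{-331 - 306}\right) \left(441130 + 285533\right) = \left(40419 + \frac{-476 - 28652616 - 31087152 - 274788}{-637}\right) 726663 = \left(40419 - \frac{-476 - 28652616 - 31087152 - 274788}{637}\right) 726663 = \left(40419 - - \frac{8573576}{91}\right) 726663 = \left(40419 + \frac{8573576}{91}\right) 726663 = \frac{12251705}{91} \cdot 726663 = \frac{1271837244345}{13}$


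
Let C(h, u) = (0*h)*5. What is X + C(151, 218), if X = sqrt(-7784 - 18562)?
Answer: I*sqrt(26346) ≈ 162.31*I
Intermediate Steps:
C(h, u) = 0 (C(h, u) = 0*5 = 0)
X = I*sqrt(26346) (X = sqrt(-26346) = I*sqrt(26346) ≈ 162.31*I)
X + C(151, 218) = I*sqrt(26346) + 0 = I*sqrt(26346)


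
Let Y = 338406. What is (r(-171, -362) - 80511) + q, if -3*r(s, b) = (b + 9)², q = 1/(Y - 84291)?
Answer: -31014058109/254115 ≈ -1.2205e+5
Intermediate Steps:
q = 1/254115 (q = 1/(338406 - 84291) = 1/254115 ≈ 3.9352e-6)
r(s, b) = -(9 + b)²/3 (r(s, b) = -(b + 9)²/3 = -(9 + b)²/3)
(r(-171, -362) - 80511) + q = (-(9 - 362)²/3 - 80511) + 1/254115 = (-⅓*(-353)² - 80511) + 1/254115 = (-⅓*124609 - 80511) + 1/254115 = (-124609/3 - 80511) + 1/254115 = -366142/3 + 1/254115 = -31014058109/254115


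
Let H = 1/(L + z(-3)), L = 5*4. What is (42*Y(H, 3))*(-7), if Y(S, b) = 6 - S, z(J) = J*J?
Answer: -50862/29 ≈ -1753.9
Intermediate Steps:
L = 20
z(J) = J²
H = 1/29 (H = 1/(20 + (-3)²) = 1/(20 + 9) = 1/29 ≈ 0.034483)
(42*Y(H, 3))*(-7) = (42*(6 - 1*1/29))*(-7) = (42*(6 - 1/29))*(-7) = (42*(173/29))*(-7) = (7266/29)*(-7) = -50862/29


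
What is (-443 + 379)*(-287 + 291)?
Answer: -256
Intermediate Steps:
(-443 + 379)*(-287 + 291) = -64*4 = -256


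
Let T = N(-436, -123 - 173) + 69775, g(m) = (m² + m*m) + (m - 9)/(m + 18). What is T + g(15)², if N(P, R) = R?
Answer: 32929263/121 ≈ 2.7214e+5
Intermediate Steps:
g(m) = 2*m² + (-9 + m)/(18 + m) (g(m) = (m² + m²) + (-9 + m)/(18 + m) = 2*m² + (-9 + m)/(18 + m))
T = 69479 (T = (-123 - 173) + 69775 = -296 + 69775 = 69479)
T + g(15)² = 69479 + ((-9 + 15 + 2*15³ + 36*15²)/(18 + 15))² = 69479 + ((-9 + 15 + 2*3375 + 36*225)/33)² = 69479 + ((-9 + 15 + 6750 + 8100)/33)² = 69479 + ((1/33)*14856)² = 69479 + (4952/11)² = 69479 + 24522304/121 = 32929263/121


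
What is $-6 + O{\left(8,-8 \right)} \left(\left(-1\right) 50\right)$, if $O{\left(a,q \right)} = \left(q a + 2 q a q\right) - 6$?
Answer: $-47706$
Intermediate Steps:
$O{\left(a,q \right)} = -6 + a q + 2 a q^{2}$ ($O{\left(a,q \right)} = \left(a q + 2 a q q\right) - 6 = \left(a q + 2 a q^{2}\right) - 6 = -6 + a q + 2 a q^{2}$)
$-6 + O{\left(8,-8 \right)} \left(\left(-1\right) 50\right) = -6 + \left(-6 + 8 \left(-8\right) + 2 \cdot 8 \left(-8\right)^{2}\right) \left(\left(-1\right) 50\right) = -6 + \left(-6 - 64 + 2 \cdot 8 \cdot 64\right) \left(-50\right) = -6 + \left(-6 - 64 + 1024\right) \left(-50\right) = -6 + 954 \left(-50\right) = -6 - 47700 = -47706$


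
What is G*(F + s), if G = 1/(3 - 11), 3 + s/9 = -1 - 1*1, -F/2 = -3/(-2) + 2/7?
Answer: 85/14 ≈ 6.0714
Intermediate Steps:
F = -25/7 (F = -2*(-3/(-2) + 2/7) = -2*(-3*(-1/2) + 2*(1/7)) = -2*(3/2 + 2/7) = -2*25/14 = -25/7 ≈ -3.5714)
s = -45 (s = -27 + 9*(-1 - 1*1) = -27 + 9*(-1 - 1) = -27 + 9*(-2) = -27 - 18 = -45)
G = -1/8 (G = 1/(-8) = -1/8 ≈ -0.12500)
G*(F + s) = -(-25/7 - 45)/8 = -1/8*(-340/7) = 85/14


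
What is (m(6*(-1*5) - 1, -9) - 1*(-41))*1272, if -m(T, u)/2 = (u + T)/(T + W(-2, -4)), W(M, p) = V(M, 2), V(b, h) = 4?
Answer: 435448/9 ≈ 48383.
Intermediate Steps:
W(M, p) = 4
m(T, u) = -2*(T + u)/(4 + T) (m(T, u) = -2*(u + T)/(T + 4) = -2*(T + u)/(4 + T))
(m(6*(-1*5) - 1, -9) - 1*(-41))*1272 = (2*(-(6*(-1*5) - 1) - 1*(-9))/(4 + (6*(-1*5) - 1)) - 1*(-41))*1272 = (2*(-(6*(-5) - 1) + 9)/(4 + (6*(-5) - 1)) + 41)*1272 = (2*(-(-30 - 1) + 9)/(4 + (-30 - 1)) + 41)*1272 = (2*(-1*(-31) + 9)/(4 - 31) + 41)*1272 = (2*(31 + 9)/(-27) + 41)*1272 = (2*(-1/27)*40 + 41)*1272 = (-80/27 + 41)*1272 = (1027/27)*1272 = 435448/9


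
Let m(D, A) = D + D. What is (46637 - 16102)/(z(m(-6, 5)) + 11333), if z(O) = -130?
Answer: 30535/11203 ≈ 2.7256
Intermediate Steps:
m(D, A) = 2*D
(46637 - 16102)/(z(m(-6, 5)) + 11333) = (46637 - 16102)/(-130 + 11333) = 30535/11203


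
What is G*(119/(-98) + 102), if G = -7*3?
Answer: -4233/2 ≈ -2116.5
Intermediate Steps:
G = -21
G*(119/(-98) + 102) = -21*(119/(-98) + 102) = -21*(119*(-1/98) + 102) = -21*(-17/14 + 102) = -21*1411/14 = -4233/2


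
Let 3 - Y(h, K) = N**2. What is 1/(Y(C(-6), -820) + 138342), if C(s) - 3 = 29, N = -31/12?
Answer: 144/19920719 ≈ 7.2287e-6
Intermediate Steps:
N = -31/12 (N = -31*1/12 = -31/12 ≈ -2.5833)
C(s) = 32 (C(s) = 3 + 29 = 32)
Y(h, K) = -529/144 (Y(h, K) = 3 - (-31/12)**2 = 3 - 1*961/144 = 3 - 961/144 = -529/144)
1/(Y(C(-6), -820) + 138342) = 1/(-529/144 + 138342) = 1/(19920719/144) = 144/19920719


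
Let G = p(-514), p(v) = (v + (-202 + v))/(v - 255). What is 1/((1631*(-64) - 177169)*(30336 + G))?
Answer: -769/6568522810542 ≈ -1.1707e-10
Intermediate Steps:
p(v) = (-202 + 2*v)/(-255 + v)
G = 1230/769 (G = 2*(-101 - 514)/(-255 - 514) = 2*(-615)/(-769) = 2*(-1/769)*(-615) = 1230/769 ≈ 1.5995)
1/((1631*(-64) - 177169)*(30336 + G)) = 1/((1631*(-64) - 177169)*(30336 + 1230/769)) = 1/((-104384 - 177169)*(23329614/769)) = 1/(-281553*23329614/769) = 1/(-6568522810542/769) = -769/6568522810542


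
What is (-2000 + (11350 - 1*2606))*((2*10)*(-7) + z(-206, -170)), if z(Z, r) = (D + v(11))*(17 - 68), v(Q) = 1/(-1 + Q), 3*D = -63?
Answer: 31221348/5 ≈ 6.2443e+6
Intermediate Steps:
D = -21 (D = (⅓)*(-63) = -21)
z(Z, r) = 10659/10 (z(Z, r) = (-21 + 1/(-1 + 11))*(17 - 68) = (-21 + 1/10)*(-51) = (-21 + ⅒)*(-51) = -209/10*(-51) = 10659/10)
(-2000 + (11350 - 1*2606))*((2*10)*(-7) + z(-206, -170)) = (-2000 + (11350 - 1*2606))*((2*10)*(-7) + 10659/10) = (-2000 + (11350 - 2606))*(20*(-7) + 10659/10) = (-2000 + 8744)*(-140 + 10659/10) = 6744*(9259/10) = 31221348/5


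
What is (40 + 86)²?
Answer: 15876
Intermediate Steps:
(40 + 86)² = 126² = 15876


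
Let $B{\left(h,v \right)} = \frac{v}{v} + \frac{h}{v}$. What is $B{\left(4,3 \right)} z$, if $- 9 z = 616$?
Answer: $- \frac{4312}{27} \approx -159.7$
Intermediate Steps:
$B{\left(h,v \right)} = 1 + \frac{h}{v}$
$z = - \frac{616}{9}$ ($z = \left(- \frac{1}{9}\right) 616 = - \frac{616}{9} \approx -68.444$)
$B{\left(4,3 \right)} z = \frac{4 + 3}{3} \left(- \frac{616}{9}\right) = \frac{1}{3} \cdot 7 \left(- \frac{616}{9}\right) = \frac{7}{3} \left(- \frac{616}{9}\right) = - \frac{4312}{27}$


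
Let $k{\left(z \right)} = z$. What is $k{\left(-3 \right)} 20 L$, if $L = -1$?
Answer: $60$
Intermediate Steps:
$k{\left(-3 \right)} 20 L = \left(-3\right) 20 \left(-1\right) = \left(-60\right) \left(-1\right) = 60$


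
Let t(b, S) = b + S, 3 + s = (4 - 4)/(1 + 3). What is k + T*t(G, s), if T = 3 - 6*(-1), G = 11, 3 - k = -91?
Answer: 166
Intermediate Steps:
k = 94 (k = 3 - 1*(-91) = 3 + 91 = 94)
s = -3 (s = -3 + (4 - 4)/(1 + 3) = -3 + 0/4 = -3 + 0*(1/4) = -3 + 0 = -3)
T = 9 (T = 3 + 6 = 9)
t(b, S) = S + b
k + T*t(G, s) = 94 + 9*(-3 + 11) = 94 + 9*8 = 94 + 72 = 166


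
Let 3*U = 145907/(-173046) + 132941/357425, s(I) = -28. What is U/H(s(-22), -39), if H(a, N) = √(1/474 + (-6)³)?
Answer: 29145901189*I*√48529542/18997462524865950 ≈ 0.010688*I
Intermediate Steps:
H(a, N) = I*√48529542/474 (H(a, N) = √(1/474 - 216) = √(-102383/474) = I*√48529542/474)
U = -29145901189/185552899650 (U = (145907/(-173046) + 132941/357425)/3 = (145907*(-1/173046) + 132941*(1/357425))/3 = (-145907/173046 + 132941/357425)/3 = (⅓)*(-29145901189/61850966550) = -29145901189/185552899650 ≈ -0.15708)
U/H(s(-22), -39) = -29145901189*(-I*√48529542/102383)/185552899650 = -(-29145901189)*I*√48529542/18997462524865950 = 29145901189*I*√48529542/18997462524865950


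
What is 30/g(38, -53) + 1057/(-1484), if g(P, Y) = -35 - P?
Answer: -17383/15476 ≈ -1.1232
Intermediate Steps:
30/g(38, -53) + 1057/(-1484) = 30/(-35 - 1*38) + 1057/(-1484) = 30/(-35 - 38) + 1057*(-1/1484) = 30/(-73) - 151/212 = 30*(-1/73) - 151/212 = -30/73 - 151/212 = -17383/15476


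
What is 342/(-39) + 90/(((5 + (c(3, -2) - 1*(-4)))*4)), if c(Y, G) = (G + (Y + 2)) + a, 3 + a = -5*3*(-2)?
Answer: -213/26 ≈ -8.1923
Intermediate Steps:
a = 27 (a = -3 - 5*3*(-2) = -3 - 15*(-2) = -3 + 30 = 27)
c(Y, G) = 29 + G + Y (c(Y, G) = (G + (Y + 2)) + 27 = (G + (2 + Y)) + 27 = (2 + G + Y) + 27 = 29 + G + Y)
342/(-39) + 90/(((5 + (c(3, -2) - 1*(-4)))*4)) = 342/(-39) + 90/(((5 + ((29 - 2 + 3) - 1*(-4)))*4)) = 342*(-1/39) + 90/(((5 + (30 + 4))*4)) = -114/13 + 90/(((5 + 34)*4)) = -114/13 + 90/((39*4)) = -114/13 + 90/156 = -114/13 + 90*(1/156) = -114/13 + 15/26 = -213/26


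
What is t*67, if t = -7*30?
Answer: -14070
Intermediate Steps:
t = -210
t*67 = -210*67 = -14070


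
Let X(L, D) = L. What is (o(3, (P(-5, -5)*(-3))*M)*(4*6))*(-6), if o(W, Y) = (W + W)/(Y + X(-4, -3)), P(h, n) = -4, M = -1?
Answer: 54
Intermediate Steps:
o(W, Y) = 2*W/(-4 + Y) (o(W, Y) = (W + W)/(Y - 4) = (2*W)/(-4 + Y) = 2*W/(-4 + Y))
(o(3, (P(-5, -5)*(-3))*M)*(4*6))*(-6) = ((2*3/(-4 - 4*(-3)*(-1)))*(4*6))*(-6) = ((2*3/(-4 + 12*(-1)))*24)*(-6) = ((2*3/(-4 - 12))*24)*(-6) = ((2*3/(-16))*24)*(-6) = ((2*3*(-1/16))*24)*(-6) = -3/8*24*(-6) = -9*(-6) = 54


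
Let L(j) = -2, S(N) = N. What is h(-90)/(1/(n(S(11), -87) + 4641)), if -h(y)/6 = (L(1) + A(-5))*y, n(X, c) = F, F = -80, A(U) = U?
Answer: -17240580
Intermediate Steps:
n(X, c) = -80
h(y) = 42*y (h(y) = -6*(-2 - 5)*y = -(-42)*y = 42*y)
h(-90)/(1/(n(S(11), -87) + 4641)) = (42*(-90))/(1/(-80 + 4641)) = -3780/(1/4561) = -3780/1/4561 = -3780*4561 = -17240580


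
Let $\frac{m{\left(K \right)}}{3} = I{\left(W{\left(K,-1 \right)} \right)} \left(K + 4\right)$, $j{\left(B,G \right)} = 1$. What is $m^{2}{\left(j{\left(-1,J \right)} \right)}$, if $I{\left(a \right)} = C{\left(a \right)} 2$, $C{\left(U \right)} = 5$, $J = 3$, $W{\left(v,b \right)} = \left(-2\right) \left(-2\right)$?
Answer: $22500$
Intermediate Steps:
$W{\left(v,b \right)} = 4$
$I{\left(a \right)} = 10$ ($I{\left(a \right)} = 5 \cdot 2 = 10$)
$m{\left(K \right)} = 120 + 30 K$ ($m{\left(K \right)} = 3 \cdot 10 \left(K + 4\right) = 3 \cdot 10 \left(4 + K\right) = 3 \left(40 + 10 K\right) = 120 + 30 K$)
$m^{2}{\left(j{\left(-1,J \right)} \right)} = \left(120 + 30 \cdot 1\right)^{2} = \left(120 + 30\right)^{2} = 150^{2} = 22500$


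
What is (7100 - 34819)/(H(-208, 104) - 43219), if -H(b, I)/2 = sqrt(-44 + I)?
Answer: 1197987461/1867881721 - 110876*sqrt(15)/1867881721 ≈ 0.64113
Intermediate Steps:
H(b, I) = -2*sqrt(-44 + I)
(7100 - 34819)/(H(-208, 104) - 43219) = (7100 - 34819)/(-2*sqrt(-44 + 104) - 43219) = -27719/(-4*sqrt(15) - 43219) = -27719/(-43219 - 4*sqrt(15))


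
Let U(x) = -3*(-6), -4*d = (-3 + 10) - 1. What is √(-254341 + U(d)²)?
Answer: I*√254017 ≈ 504.0*I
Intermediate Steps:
d = -3/2 (d = -((-3 + 10) - 1)/4 = -(7 - 1)/4 = -¼*6 = -3/2 ≈ -1.5000)
U(x) = 18
√(-254341 + U(d)²) = √(-254341 + 18²) = √(-254341 + 324) = √(-254017) = I*√254017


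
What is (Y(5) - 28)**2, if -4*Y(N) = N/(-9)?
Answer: 1006009/1296 ≈ 776.24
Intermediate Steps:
Y(N) = N/36 (Y(N) = -N/(4*(-9)) = -N*(-1)/(4*9) = -(-1)*N/36 = N/36)
(Y(5) - 28)**2 = ((1/36)*5 - 28)**2 = (5/36 - 28)**2 = (-1003/36)**2 = 1006009/1296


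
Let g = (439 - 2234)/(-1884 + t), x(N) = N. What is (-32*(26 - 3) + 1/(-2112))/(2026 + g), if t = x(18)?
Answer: -483428663/1331373472 ≈ -0.36311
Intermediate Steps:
t = 18
g = 1795/1866 (g = (439 - 2234)/(-1884 + 18) = -1795/(-1866) = -1795*(-1/1866) = 1795/1866 ≈ 0.96195)
(-32*(26 - 3) + 1/(-2112))/(2026 + g) = (-32*(26 - 3) + 1/(-2112))/(2026 + 1795/1866) = (-32*23 - 1/2112)/(3782311/1866) = (-736 - 1/2112)*(1866/3782311) = -1554433/2112*1866/3782311 = -483428663/1331373472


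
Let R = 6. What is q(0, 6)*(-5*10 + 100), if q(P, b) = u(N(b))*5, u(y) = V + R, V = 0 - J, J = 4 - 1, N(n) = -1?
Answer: 750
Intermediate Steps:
J = 3
V = -3 (V = 0 - 1*3 = 0 - 3 = -3)
u(y) = 3 (u(y) = -3 + 6 = 3)
q(P, b) = 15 (q(P, b) = 3*5 = 15)
q(0, 6)*(-5*10 + 100) = 15*(-5*10 + 100) = 15*(-50 + 100) = 15*50 = 750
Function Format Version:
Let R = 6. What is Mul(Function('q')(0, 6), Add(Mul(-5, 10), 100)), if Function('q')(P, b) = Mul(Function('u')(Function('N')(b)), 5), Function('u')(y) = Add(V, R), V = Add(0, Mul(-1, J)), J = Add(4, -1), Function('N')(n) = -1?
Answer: 750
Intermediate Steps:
J = 3
V = -3 (V = Add(0, Mul(-1, 3)) = Add(0, -3) = -3)
Function('u')(y) = 3 (Function('u')(y) = Add(-3, 6) = 3)
Function('q')(P, b) = 15 (Function('q')(P, b) = Mul(3, 5) = 15)
Mul(Function('q')(0, 6), Add(Mul(-5, 10), 100)) = Mul(15, Add(Mul(-5, 10), 100)) = Mul(15, Add(-50, 100)) = Mul(15, 50) = 750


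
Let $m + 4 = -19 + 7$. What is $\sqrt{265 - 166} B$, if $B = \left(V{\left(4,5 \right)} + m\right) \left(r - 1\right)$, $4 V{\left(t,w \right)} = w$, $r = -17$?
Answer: $\frac{1593 \sqrt{11}}{2} \approx 2641.7$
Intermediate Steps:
$m = -16$ ($m = -4 + \left(-19 + 7\right) = -4 - 12 = -16$)
$V{\left(t,w \right)} = \frac{w}{4}$
$B = \frac{531}{2}$ ($B = \left(\frac{1}{4} \cdot 5 - 16\right) \left(-17 - 1\right) = \left(\frac{5}{4} - 16\right) \left(-18\right) = \left(- \frac{59}{4}\right) \left(-18\right) = \frac{531}{2} \approx 265.5$)
$\sqrt{265 - 166} B = \sqrt{265 - 166} \cdot \frac{531}{2} = \sqrt{99} \cdot \frac{531}{2} = 3 \sqrt{11} \cdot \frac{531}{2} = \frac{1593 \sqrt{11}}{2}$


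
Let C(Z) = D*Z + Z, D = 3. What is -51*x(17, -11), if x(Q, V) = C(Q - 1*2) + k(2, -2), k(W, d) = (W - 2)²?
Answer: -3060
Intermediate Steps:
k(W, d) = (-2 + W)²
C(Z) = 4*Z (C(Z) = 3*Z + Z = 4*Z)
x(Q, V) = -8 + 4*Q (x(Q, V) = 4*(Q - 1*2) + (-2 + 2)² = 4*(Q - 2) + 0² = 4*(-2 + Q) + 0 = (-8 + 4*Q) + 0 = -8 + 4*Q)
-51*x(17, -11) = -51*(-8 + 4*17) = -51*(-8 + 68) = -51*60 = -3060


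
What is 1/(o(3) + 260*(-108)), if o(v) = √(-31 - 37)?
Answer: -7020/197121617 - I*√17/394243234 ≈ -3.5613e-5 - 1.0458e-8*I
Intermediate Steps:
o(v) = 2*I*√17 (o(v) = √(-68) = 2*I*√17)
1/(o(3) + 260*(-108)) = 1/(2*I*√17 + 260*(-108)) = 1/(2*I*√17 - 28080) = 1/(-28080 + 2*I*√17)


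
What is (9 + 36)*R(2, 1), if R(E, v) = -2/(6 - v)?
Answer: -18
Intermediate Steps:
(9 + 36)*R(2, 1) = (9 + 36)*(2/(-6 + 1)) = 45*(2/(-5)) = 45*(2*(-⅕)) = 45*(-⅖) = -18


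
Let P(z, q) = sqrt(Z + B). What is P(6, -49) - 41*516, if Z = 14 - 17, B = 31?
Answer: -21156 + 2*sqrt(7) ≈ -21151.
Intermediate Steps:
Z = -3
P(z, q) = 2*sqrt(7) (P(z, q) = sqrt(-3 + 31) = sqrt(28) = 2*sqrt(7))
P(6, -49) - 41*516 = 2*sqrt(7) - 41*516 = 2*sqrt(7) - 21156 = -21156 + 2*sqrt(7)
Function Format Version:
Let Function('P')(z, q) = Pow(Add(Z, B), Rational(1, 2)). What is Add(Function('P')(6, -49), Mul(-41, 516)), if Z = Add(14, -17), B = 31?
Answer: Add(-21156, Mul(2, Pow(7, Rational(1, 2)))) ≈ -21151.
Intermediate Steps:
Z = -3
Function('P')(z, q) = Mul(2, Pow(7, Rational(1, 2))) (Function('P')(z, q) = Pow(Add(-3, 31), Rational(1, 2)) = Pow(28, Rational(1, 2)) = Mul(2, Pow(7, Rational(1, 2))))
Add(Function('P')(6, -49), Mul(-41, 516)) = Add(Mul(2, Pow(7, Rational(1, 2))), Mul(-41, 516)) = Add(Mul(2, Pow(7, Rational(1, 2))), -21156) = Add(-21156, Mul(2, Pow(7, Rational(1, 2))))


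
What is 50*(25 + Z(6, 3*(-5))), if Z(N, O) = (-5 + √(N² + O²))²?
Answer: 15550 - 1500*√29 ≈ 7472.3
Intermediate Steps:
50*(25 + Z(6, 3*(-5))) = 50*(25 + (-5 + √(6² + (3*(-5))²))²) = 50*(25 + (-5 + √(36 + (-15)²))²) = 50*(25 + (-5 + √(36 + 225))²) = 50*(25 + (-5 + √261)²) = 50*(25 + (-5 + 3*√29)²) = 1250 + 50*(-5 + 3*√29)²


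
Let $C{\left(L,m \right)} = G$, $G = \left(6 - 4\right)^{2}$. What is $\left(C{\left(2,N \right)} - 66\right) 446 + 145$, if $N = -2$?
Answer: $-27507$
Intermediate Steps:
$G = 4$ ($G = 2^{2} = 4$)
$C{\left(L,m \right)} = 4$
$\left(C{\left(2,N \right)} - 66\right) 446 + 145 = \left(4 - 66\right) 446 + 145 = \left(-62\right) 446 + 145 = -27652 + 145 = -27507$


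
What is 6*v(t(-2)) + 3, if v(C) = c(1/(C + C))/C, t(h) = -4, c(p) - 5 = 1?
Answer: -6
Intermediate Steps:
c(p) = 6 (c(p) = 5 + 1 = 6)
v(C) = 6/C
6*v(t(-2)) + 3 = 6*(6/(-4)) + 3 = 6*(6*(-1/4)) + 3 = 6*(-3/2) + 3 = -9 + 3 = -6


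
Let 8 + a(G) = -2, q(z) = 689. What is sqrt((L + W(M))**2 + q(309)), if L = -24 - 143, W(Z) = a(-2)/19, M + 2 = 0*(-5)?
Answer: sqrt(10380218)/19 ≈ 169.57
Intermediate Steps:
M = -2 (M = -2 + 0*(-5) = -2 + 0 = -2)
a(G) = -10 (a(G) = -8 - 2 = -10)
W(Z) = -10/19
L = -167
sqrt((L + W(M))**2 + q(309)) = sqrt((-167 - 10/19)**2 + 689) = sqrt((-3183/19)**2 + 689) = sqrt(10131489/361 + 689) = sqrt(10380218/361) = sqrt(10380218)/19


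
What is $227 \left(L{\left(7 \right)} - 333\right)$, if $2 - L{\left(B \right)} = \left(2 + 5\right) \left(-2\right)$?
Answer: $-71959$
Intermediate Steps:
$L{\left(B \right)} = 16$ ($L{\left(B \right)} = 2 - \left(2 + 5\right) \left(-2\right) = 2 - 7 \left(-2\right) = 2 - -14 = 2 + 14 = 16$)
$227 \left(L{\left(7 \right)} - 333\right) = 227 \left(16 - 333\right) = 227 \left(-317\right) = -71959$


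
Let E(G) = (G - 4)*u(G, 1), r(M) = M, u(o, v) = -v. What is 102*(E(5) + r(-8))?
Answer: -918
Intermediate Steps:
E(G) = 4 - G (E(G) = (G - 4)*(-1*1) = (-4 + G)*(-1) = 4 - G)
102*(E(5) + r(-8)) = 102*((4 - 1*5) - 8) = 102*((4 - 5) - 8) = 102*(-1 - 8) = 102*(-9) = -918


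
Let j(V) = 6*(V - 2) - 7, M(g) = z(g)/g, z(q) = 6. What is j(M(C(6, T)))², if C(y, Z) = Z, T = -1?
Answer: 3025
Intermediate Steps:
M(g) = 6/g
j(V) = -19 + 6*V (j(V) = 6*(-2 + V) - 7 = (-12 + 6*V) - 7 = -19 + 6*V)
j(M(C(6, T)))² = (-19 + 6*(6/(-1)))² = (-19 + 6*(6*(-1)))² = (-19 + 6*(-6))² = (-19 - 36)² = (-55)² = 3025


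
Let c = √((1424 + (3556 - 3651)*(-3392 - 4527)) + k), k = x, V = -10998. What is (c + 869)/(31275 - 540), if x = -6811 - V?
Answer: 869/30735 + 2*√189479/30735 ≈ 0.056599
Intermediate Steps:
x = 4187 (x = -6811 - 1*(-10998) = -6811 + 10998 = 4187)
k = 4187
c = 2*√189479 (c = √((1424 + (3556 - 3651)*(-3392 - 4527)) + 4187) = √((1424 - 95*(-7919)) + 4187) = √((1424 + 752305) + 4187) = √(753729 + 4187) = √757916 = 2*√189479 ≈ 870.58)
(c + 869)/(31275 - 540) = (2*√189479 + 869)/(31275 - 540) = (869 + 2*√189479)/30735 = (869 + 2*√189479)*(1/30735) = 869/30735 + 2*√189479/30735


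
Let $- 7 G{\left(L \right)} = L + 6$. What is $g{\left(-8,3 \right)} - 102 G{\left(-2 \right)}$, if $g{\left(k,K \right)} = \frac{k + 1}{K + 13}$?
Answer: $\frac{6479}{112} \approx 57.848$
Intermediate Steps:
$G{\left(L \right)} = - \frac{6}{7} - \frac{L}{7}$ ($G{\left(L \right)} = - \frac{L + 6}{7} = - \frac{6 + L}{7} = - \frac{6}{7} - \frac{L}{7}$)
$g{\left(k,K \right)} = \frac{1 + k}{13 + K}$
$g{\left(-8,3 \right)} - 102 G{\left(-2 \right)} = \frac{1 - 8}{13 + 3} - 102 \left(- \frac{6}{7} - - \frac{2}{7}\right) = \frac{1}{16} \left(-7\right) - 102 \left(- \frac{6}{7} + \frac{2}{7}\right) = \frac{1}{16} \left(-7\right) - - \frac{408}{7} = - \frac{7}{16} + \frac{408}{7} = \frac{6479}{112}$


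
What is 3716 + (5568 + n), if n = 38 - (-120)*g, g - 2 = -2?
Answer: 9322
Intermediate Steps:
g = 0 (g = 2 - 2 = 0)
n = 38 (n = 38 - (-120)*0 = 38 - 12*0 = 38 + 0 = 38)
3716 + (5568 + n) = 3716 + (5568 + 38) = 3716 + 5606 = 9322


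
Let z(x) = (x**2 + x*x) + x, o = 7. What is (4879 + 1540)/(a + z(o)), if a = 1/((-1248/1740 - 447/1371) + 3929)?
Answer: 1670776167788/27330101725 ≈ 61.133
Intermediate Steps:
z(x) = x + 2*x**2 (z(x) = (x**2 + x**2) + x = 2*x**2 + x = x + 2*x**2)
a = 66265/260286052 (a = 1/((-1248*1/1740 - 447*1/1371) + 3929) = 1/((-104/145 - 149/457) + 3929) = 1/(-69133/66265 + 3929) = 1/(260286052/66265) = 66265/260286052 ≈ 0.00025459)
(4879 + 1540)/(a + z(o)) = (4879 + 1540)/(66265/260286052 + 7*(1 + 2*7)) = 6419/(66265/260286052 + 7*(1 + 14)) = 6419/(66265/260286052 + 7*15) = 6419/(66265/260286052 + 105) = 6419/(27330101725/260286052) = 6419*(260286052/27330101725) = 1670776167788/27330101725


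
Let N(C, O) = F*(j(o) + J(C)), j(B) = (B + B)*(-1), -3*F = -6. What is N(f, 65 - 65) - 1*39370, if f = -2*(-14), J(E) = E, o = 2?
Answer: -39322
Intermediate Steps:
F = 2 (F = -1/3*(-6) = 2)
f = 28
j(B) = -2*B (j(B) = (2*B)*(-1) = -2*B)
N(C, O) = -8 + 2*C (N(C, O) = 2*(-2*2 + C) = 2*(-4 + C) = -8 + 2*C)
N(f, 65 - 65) - 1*39370 = (-8 + 2*28) - 1*39370 = (-8 + 56) - 39370 = 48 - 39370 = -39322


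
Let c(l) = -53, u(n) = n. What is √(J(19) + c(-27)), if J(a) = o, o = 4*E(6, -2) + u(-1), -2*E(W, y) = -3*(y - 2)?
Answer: I*√78 ≈ 8.8318*I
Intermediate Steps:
E(W, y) = -3 + 3*y/2 (E(W, y) = -(-3)*(y - 2)/2 = -(-3)*(-2 + y)/2 = -(6 - 3*y)/2 = -3 + 3*y/2)
o = -25 (o = 4*(-3 + (3/2)*(-2)) - 1 = 4*(-3 - 3) - 1 = 4*(-6) - 1 = -24 - 1 = -25)
J(a) = -25
√(J(19) + c(-27)) = √(-25 - 53) = √(-78) = I*√78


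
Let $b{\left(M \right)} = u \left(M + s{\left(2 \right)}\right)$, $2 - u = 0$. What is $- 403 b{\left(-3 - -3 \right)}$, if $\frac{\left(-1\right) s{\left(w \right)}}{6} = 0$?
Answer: $0$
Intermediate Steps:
$u = 2$ ($u = 2 - 0 = 2 + 0 = 2$)
$s{\left(w \right)} = 0$ ($s{\left(w \right)} = \left(-6\right) 0 = 0$)
$b{\left(M \right)} = 2 M$ ($b{\left(M \right)} = 2 \left(M + 0\right) = 2 M$)
$- 403 b{\left(-3 - -3 \right)} = - 403 \cdot 2 \left(-3 - -3\right) = - 403 \cdot 2 \left(-3 + 3\right) = - 403 \cdot 2 \cdot 0 = \left(-403\right) 0 = 0$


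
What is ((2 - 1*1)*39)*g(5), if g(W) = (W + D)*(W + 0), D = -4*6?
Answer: -3705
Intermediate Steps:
D = -24
g(W) = W*(-24 + W) (g(W) = (W - 24)*(W + 0) = (-24 + W)*W = W*(-24 + W))
((2 - 1*1)*39)*g(5) = ((2 - 1*1)*39)*(5*(-24 + 5)) = ((2 - 1)*39)*(5*(-19)) = (1*39)*(-95) = 39*(-95) = -3705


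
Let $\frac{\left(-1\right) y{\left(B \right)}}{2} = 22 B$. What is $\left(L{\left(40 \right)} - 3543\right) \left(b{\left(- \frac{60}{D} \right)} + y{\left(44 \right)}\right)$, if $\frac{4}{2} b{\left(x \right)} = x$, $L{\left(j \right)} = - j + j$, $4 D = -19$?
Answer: $\frac{129900552}{19} \approx 6.8369 \cdot 10^{6}$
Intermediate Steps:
$D = - \frac{19}{4}$ ($D = \frac{1}{4} \left(-19\right) = - \frac{19}{4} \approx -4.75$)
$L{\left(j \right)} = 0$
$b{\left(x \right)} = \frac{x}{2}$
$y{\left(B \right)} = - 44 B$ ($y{\left(B \right)} = - 2 \cdot 22 B = - 44 B$)
$\left(L{\left(40 \right)} - 3543\right) \left(b{\left(- \frac{60}{D} \right)} + y{\left(44 \right)}\right) = \left(0 - 3543\right) \left(\frac{\left(-60\right) \frac{1}{- \frac{19}{4}}}{2} - 1936\right) = - 3543 \left(\frac{\left(-60\right) \left(- \frac{4}{19}\right)}{2} - 1936\right) = - 3543 \left(\frac{1}{2} \cdot \frac{240}{19} - 1936\right) = - 3543 \left(\frac{120}{19} - 1936\right) = \left(-3543\right) \left(- \frac{36664}{19}\right) = \frac{129900552}{19}$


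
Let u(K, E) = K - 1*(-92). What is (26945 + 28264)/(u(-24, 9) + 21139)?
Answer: 18403/7069 ≈ 2.6033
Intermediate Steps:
u(K, E) = 92 + K (u(K, E) = K + 92 = 92 + K)
(26945 + 28264)/(u(-24, 9) + 21139) = (26945 + 28264)/((92 - 24) + 21139) = 55209/(68 + 21139) = 55209/21207 = 55209*(1/21207) = 18403/7069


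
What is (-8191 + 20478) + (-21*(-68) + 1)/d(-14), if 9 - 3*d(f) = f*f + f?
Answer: 2121364/173 ≈ 12262.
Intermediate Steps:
d(f) = 3 - f/3 - f²/3 (d(f) = 3 - (f*f + f)/3 = 3 - (f² + f)/3 = 3 - (f + f²)/3 = 3 + (-f/3 - f²/3) = 3 - f/3 - f²/3)
(-8191 + 20478) + (-21*(-68) + 1)/d(-14) = (-8191 + 20478) + (-21*(-68) + 1)/(3 - ⅓*(-14) - ⅓*(-14)²) = 12287 + (1428 + 1)/(3 + 14/3 - ⅓*196) = 12287 + 1429/(3 + 14/3 - 196/3) = 12287 + 1429/(-173/3) = 12287 + 1429*(-3/173) = 12287 - 4287/173 = 2121364/173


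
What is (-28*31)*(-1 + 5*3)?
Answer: -12152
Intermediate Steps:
(-28*31)*(-1 + 5*3) = -868*(-1 + 15) = -868*14 = -12152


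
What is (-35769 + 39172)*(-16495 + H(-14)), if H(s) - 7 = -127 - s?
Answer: -56493203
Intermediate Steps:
H(s) = -120 - s (H(s) = 7 + (-127 - s) = -120 - s)
(-35769 + 39172)*(-16495 + H(-14)) = (-35769 + 39172)*(-16495 + (-120 - 1*(-14))) = 3403*(-16495 + (-120 + 14)) = 3403*(-16495 - 106) = 3403*(-16601) = -56493203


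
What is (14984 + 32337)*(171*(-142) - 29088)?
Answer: -2525521770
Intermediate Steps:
(14984 + 32337)*(171*(-142) - 29088) = 47321*(-24282 - 29088) = 47321*(-53370) = -2525521770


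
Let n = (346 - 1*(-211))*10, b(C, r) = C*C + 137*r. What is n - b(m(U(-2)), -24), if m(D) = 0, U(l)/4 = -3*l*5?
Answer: 8858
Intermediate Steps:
U(l) = -60*l (U(l) = 4*(-3*l*5) = 4*(-15*l) = -60*l)
b(C, r) = C² + 137*r
n = 5570 (n = (346 + 211)*10 = 557*10 = 5570)
n - b(m(U(-2)), -24) = 5570 - (0² + 137*(-24)) = 5570 - (0 - 3288) = 5570 - 1*(-3288) = 5570 + 3288 = 8858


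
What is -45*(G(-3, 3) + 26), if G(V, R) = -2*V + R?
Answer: -1575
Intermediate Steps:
G(V, R) = R - 2*V
-45*(G(-3, 3) + 26) = -45*((3 - 2*(-3)) + 26) = -45*((3 + 6) + 26) = -45*(9 + 26) = -45*35 = -1575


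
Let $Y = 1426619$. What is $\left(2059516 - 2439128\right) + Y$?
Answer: $1047007$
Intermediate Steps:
$\left(2059516 - 2439128\right) + Y = \left(2059516 - 2439128\right) + 1426619 = -379612 + 1426619 = 1047007$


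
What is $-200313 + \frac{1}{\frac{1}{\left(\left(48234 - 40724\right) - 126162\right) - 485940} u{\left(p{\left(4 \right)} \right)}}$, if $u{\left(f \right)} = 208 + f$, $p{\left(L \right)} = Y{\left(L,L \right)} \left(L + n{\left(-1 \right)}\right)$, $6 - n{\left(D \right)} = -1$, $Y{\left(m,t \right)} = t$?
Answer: $- \frac{12770867}{63} \approx -2.0271 \cdot 10^{5}$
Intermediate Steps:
$n{\left(D \right)} = 7$ ($n{\left(D \right)} = 6 - -1 = 6 + 1 = 7$)
$p{\left(L \right)} = L \left(7 + L\right)$ ($p{\left(L \right)} = L \left(L + 7\right) = L \left(7 + L\right)$)
$-200313 + \frac{1}{\frac{1}{\left(\left(48234 - 40724\right) - 126162\right) - 485940} u{\left(p{\left(4 \right)} \right)}} = -200313 + \frac{1}{\frac{1}{\left(\left(48234 - 40724\right) - 126162\right) - 485940} \left(208 + 4 \left(7 + 4\right)\right)} = -200313 + \frac{1}{\frac{1}{\left(7510 - 126162\right) - 485940} \left(208 + 4 \cdot 11\right)} = -200313 + \frac{1}{\frac{1}{-118652 - 485940} \left(208 + 44\right)} = -200313 + \frac{1}{\frac{1}{-604592} \cdot 252} = -200313 + \frac{1}{- \frac{1}{604592}} \cdot \frac{1}{252} = -200313 - \frac{151148}{63} = - \frac{12770867}{63}$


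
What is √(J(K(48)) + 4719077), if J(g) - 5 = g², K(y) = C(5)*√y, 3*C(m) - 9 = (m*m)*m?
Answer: √43333626/3 ≈ 2194.3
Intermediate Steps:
C(m) = 3 + m³/3 (C(m) = 3 + ((m*m)*m)/3 = 3 + (m²*m)/3 = 3 + m³/3)
K(y) = 134*√y/3 (K(y) = (3 + (⅓)*5³)*√y = (3 + (⅓)*125)*√y = (3 + 125/3)*√y = 134*√y/3)
J(g) = 5 + g²
√(J(K(48)) + 4719077) = √((5 + (134*√48/3)²) + 4719077) = √((5 + (134*(4*√3)/3)²) + 4719077) = √((5 + (536*√3/3)²) + 4719077) = √((5 + 287296/3) + 4719077) = √(287311/3 + 4719077) = √(14444542/3) = √43333626/3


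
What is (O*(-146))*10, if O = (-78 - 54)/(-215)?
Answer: -38544/43 ≈ -896.37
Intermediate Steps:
O = 132/215 (O = -132*(-1/215) = 132/215 ≈ 0.61395)
(O*(-146))*10 = ((132/215)*(-146))*10 = -19272/215*10 = -38544/43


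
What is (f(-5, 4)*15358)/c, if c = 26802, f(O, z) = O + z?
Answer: -7679/13401 ≈ -0.57302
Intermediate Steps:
(f(-5, 4)*15358)/c = ((-5 + 4)*15358)/26802 = -1*15358*(1/26802) = -15358*1/26802 = -7679/13401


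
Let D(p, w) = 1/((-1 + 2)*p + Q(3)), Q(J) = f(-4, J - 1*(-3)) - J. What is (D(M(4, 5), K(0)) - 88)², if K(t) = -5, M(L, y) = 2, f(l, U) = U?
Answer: 192721/25 ≈ 7708.8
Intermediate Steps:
Q(J) = 3 (Q(J) = (J - 1*(-3)) - J = (J + 3) - J = (3 + J) - J = 3)
D(p, w) = 1/(3 + p) (D(p, w) = 1/((-1 + 2)*p + 3) = 1/(1*p + 3) = 1/(p + 3) = 1/(3 + p))
(D(M(4, 5), K(0)) - 88)² = (1/(3 + 2) - 88)² = (1/5 - 88)² = (⅕ - 88)² = (-439/5)² = 192721/25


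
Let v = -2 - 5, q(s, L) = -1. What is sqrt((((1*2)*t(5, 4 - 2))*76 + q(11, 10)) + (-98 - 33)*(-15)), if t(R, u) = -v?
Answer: 2*sqrt(757) ≈ 55.027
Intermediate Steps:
v = -7
t(R, u) = 7 (t(R, u) = -1*(-7) = 7)
sqrt((((1*2)*t(5, 4 - 2))*76 + q(11, 10)) + (-98 - 33)*(-15)) = sqrt((((1*2)*7)*76 - 1) + (-98 - 33)*(-15)) = sqrt(((2*7)*76 - 1) - 131*(-15)) = sqrt((14*76 - 1) + 1965) = sqrt((1064 - 1) + 1965) = sqrt(1063 + 1965) = sqrt(3028) = 2*sqrt(757)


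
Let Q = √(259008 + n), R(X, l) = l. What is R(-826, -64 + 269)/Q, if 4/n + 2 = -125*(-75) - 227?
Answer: 205*√5416460518778/1184443586 ≈ 0.40281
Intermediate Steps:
n = 2/4573 (n = 4/(-2 + (-125*(-75) - 227)) = 4/(-2 + (9375 - 227)) = 4/(-2 + 9148) = 4/9146 = 4*(1/9146) = 2/4573 ≈ 0.00043735)
Q = √5416460518778/4573 (Q = √(259008 + 2/4573) = √(1184443586/4573) = √5416460518778/4573 ≈ 508.93)
R(-826, -64 + 269)/Q = (-64 + 269)/((√5416460518778/4573)) = 205*(√5416460518778/1184443586) = 205*√5416460518778/1184443586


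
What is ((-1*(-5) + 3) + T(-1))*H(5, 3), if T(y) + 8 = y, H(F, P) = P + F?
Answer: -8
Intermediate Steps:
H(F, P) = F + P
T(y) = -8 + y
((-1*(-5) + 3) + T(-1))*H(5, 3) = ((-1*(-5) + 3) + (-8 - 1))*(5 + 3) = ((5 + 3) - 9)*8 = (8 - 9)*8 = -1*8 = -8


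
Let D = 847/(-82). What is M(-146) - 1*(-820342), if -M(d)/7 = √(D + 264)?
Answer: 820342 - 7*√1705682/82 ≈ 8.2023e+5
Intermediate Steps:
D = -847/82 (D = 847*(-1/82) = -847/82 ≈ -10.329)
M(d) = -7*√1705682/82 (M(d) = -7*√(-847/82 + 264) = -7*√1705682/82)
M(-146) - 1*(-820342) = -7*√1705682/82 - 1*(-820342) = -7*√1705682/82 + 820342 = 820342 - 7*√1705682/82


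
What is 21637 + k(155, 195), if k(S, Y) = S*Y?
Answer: 51862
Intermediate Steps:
21637 + k(155, 195) = 21637 + 155*195 = 21637 + 30225 = 51862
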